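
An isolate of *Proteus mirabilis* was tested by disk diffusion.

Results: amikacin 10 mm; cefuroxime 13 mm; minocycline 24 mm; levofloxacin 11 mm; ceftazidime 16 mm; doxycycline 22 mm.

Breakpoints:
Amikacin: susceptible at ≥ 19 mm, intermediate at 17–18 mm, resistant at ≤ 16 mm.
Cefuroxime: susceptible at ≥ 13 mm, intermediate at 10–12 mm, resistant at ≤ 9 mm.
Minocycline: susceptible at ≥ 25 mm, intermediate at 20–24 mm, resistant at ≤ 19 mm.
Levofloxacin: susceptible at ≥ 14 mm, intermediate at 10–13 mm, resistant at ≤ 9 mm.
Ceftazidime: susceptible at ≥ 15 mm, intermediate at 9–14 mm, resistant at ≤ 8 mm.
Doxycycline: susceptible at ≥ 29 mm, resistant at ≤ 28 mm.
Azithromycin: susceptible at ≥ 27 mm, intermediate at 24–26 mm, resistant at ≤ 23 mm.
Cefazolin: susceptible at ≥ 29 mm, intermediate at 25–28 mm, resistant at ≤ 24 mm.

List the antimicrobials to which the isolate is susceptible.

cefuroxime, ceftazidime

Amikacin: 10 mm is ≤ 16 mm ⇒ Resistant
Cefuroxime (13 mm) ≥ 13 mm → Susceptible
Minocycline 24 mm: in 20–24 mm — intermediate
Levofloxacin (11 mm) in 10–13 mm → I
Ceftazidime (16 mm) ≥ 15 mm ⇒ S
Doxycycline 22 mm: ≤ 28 mm → Resistant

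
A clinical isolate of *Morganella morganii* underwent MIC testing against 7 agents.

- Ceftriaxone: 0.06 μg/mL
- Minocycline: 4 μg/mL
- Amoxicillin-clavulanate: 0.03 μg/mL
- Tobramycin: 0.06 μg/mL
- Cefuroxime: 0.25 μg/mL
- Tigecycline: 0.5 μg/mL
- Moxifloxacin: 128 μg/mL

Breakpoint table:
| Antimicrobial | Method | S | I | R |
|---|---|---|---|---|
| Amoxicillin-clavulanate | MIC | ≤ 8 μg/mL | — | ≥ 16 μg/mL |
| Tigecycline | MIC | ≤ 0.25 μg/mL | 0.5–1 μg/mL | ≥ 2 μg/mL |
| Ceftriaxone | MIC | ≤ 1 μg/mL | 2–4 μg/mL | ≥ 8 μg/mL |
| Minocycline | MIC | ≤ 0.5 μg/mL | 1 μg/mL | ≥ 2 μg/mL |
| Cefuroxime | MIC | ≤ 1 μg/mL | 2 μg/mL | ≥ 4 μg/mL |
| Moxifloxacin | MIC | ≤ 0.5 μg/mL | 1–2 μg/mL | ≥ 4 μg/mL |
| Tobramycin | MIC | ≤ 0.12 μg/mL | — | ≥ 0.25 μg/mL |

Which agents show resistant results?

minocycline, moxifloxacin

Ceftriaxone 0.06 μg/mL: ≤ 1 μg/mL → S
Minocycline 4 μg/mL: ≥ 2 μg/mL — R
Amoxicillin-clavulanate (0.03 μg/mL) ≤ 8 μg/mL ⇒ S
Tobramycin (0.06 μg/mL) ≤ 0.12 μg/mL → susceptible
Cefuroxime 0.25 μg/mL: ≤ 1 μg/mL → S
Tigecycline 0.5 μg/mL: in 0.5–1 μg/mL → Intermediate
Moxifloxacin (128 μg/mL) ≥ 4 μg/mL — R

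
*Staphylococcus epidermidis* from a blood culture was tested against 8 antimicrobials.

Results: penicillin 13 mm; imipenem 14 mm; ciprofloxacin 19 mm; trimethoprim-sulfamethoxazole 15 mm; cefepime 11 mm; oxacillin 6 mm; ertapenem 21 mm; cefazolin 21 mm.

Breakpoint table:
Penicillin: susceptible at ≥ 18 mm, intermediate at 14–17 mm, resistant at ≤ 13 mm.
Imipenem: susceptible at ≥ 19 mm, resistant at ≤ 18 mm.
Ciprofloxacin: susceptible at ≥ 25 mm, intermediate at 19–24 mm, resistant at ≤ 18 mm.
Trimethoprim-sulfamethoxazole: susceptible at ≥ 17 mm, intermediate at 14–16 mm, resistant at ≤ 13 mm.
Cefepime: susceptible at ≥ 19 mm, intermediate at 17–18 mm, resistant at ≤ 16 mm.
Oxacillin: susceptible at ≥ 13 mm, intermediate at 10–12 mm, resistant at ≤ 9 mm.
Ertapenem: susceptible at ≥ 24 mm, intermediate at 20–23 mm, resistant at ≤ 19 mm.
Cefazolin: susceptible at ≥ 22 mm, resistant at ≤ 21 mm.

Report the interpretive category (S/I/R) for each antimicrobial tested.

R, R, I, I, R, R, I, R

Penicillin 13 mm: ≤ 13 mm → Resistant
Imipenem (14 mm) ≤ 18 mm — resistant
Ciprofloxacin (19 mm) in 19–24 mm — I
Trimethoprim-sulfamethoxazole 15 mm: in 14–16 mm — Intermediate
Cefepime: 11 mm is ≤ 16 mm — resistant
Oxacillin (6 mm) ≤ 9 mm → resistant
Ertapenem 21 mm: in 20–23 mm ⇒ Intermediate
Cefazolin (21 mm) ≤ 21 mm ⇒ Resistant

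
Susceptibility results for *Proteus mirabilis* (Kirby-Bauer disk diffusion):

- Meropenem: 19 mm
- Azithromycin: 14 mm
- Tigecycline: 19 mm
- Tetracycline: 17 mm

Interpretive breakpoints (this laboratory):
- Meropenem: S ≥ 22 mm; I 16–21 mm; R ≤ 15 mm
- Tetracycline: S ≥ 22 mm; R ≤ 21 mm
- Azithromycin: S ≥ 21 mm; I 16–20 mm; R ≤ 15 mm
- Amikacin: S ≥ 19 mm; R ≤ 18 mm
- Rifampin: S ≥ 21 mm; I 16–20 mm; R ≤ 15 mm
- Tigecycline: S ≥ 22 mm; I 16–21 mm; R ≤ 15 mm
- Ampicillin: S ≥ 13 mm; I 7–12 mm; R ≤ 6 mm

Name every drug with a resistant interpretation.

Meropenem (19 mm) in 16–21 mm → I
Azithromycin: 14 mm is ≤ 15 mm ⇒ resistant
Tigecycline 19 mm: in 16–21 mm ⇒ I
Tetracycline: 17 mm is ≤ 21 mm — resistant

azithromycin, tetracycline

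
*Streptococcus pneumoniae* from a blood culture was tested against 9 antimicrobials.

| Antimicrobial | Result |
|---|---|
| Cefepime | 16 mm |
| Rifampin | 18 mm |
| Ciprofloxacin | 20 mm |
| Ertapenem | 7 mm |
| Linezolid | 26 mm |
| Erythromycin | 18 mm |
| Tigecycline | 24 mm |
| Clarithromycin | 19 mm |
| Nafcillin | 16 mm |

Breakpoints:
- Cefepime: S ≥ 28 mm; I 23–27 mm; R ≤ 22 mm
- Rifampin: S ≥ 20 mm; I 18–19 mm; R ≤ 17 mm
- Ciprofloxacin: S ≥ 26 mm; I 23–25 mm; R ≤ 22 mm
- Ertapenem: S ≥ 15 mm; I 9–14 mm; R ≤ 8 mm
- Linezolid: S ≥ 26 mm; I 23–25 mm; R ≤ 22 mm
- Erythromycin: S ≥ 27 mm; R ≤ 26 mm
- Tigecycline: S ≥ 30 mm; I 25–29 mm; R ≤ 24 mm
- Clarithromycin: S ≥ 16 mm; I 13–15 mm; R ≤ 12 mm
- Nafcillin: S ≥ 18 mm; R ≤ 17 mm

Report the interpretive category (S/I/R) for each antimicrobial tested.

R, I, R, R, S, R, R, S, R

Cefepime: 16 mm is ≤ 22 mm ⇒ resistant
Rifampin: 18 mm is in 18–19 mm → I
Ciprofloxacin (20 mm) ≤ 22 mm → resistant
Ertapenem 7 mm: ≤ 8 mm — R
Linezolid 26 mm: ≥ 26 mm ⇒ Susceptible
Erythromycin 18 mm: ≤ 26 mm → Resistant
Tigecycline (24 mm) ≤ 24 mm → resistant
Clarithromycin 19 mm: ≥ 16 mm ⇒ susceptible
Nafcillin: 16 mm is ≤ 17 mm → R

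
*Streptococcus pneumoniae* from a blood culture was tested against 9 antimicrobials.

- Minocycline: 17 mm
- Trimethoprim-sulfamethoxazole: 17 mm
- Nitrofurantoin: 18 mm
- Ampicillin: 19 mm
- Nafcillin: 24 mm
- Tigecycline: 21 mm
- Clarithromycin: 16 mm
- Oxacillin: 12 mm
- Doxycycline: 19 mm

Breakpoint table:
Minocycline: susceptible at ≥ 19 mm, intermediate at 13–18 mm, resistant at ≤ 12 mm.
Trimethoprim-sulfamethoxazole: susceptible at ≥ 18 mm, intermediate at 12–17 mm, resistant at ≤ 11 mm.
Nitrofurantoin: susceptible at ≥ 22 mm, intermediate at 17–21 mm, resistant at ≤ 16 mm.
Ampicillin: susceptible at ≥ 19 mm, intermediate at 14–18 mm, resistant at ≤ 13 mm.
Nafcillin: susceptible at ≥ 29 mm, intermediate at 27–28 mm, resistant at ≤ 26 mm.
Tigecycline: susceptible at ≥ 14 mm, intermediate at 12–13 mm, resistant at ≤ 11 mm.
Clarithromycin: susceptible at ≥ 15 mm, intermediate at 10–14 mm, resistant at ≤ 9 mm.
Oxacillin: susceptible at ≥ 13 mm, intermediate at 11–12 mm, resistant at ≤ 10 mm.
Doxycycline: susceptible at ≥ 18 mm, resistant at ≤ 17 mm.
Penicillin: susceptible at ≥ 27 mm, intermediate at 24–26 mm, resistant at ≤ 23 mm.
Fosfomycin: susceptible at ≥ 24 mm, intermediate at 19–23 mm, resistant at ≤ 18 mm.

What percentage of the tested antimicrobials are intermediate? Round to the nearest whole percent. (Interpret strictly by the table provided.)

44%

Minocycline: 17 mm is in 13–18 mm ⇒ I
Trimethoprim-sulfamethoxazole (17 mm) in 12–17 mm ⇒ Intermediate
Nitrofurantoin (18 mm) in 17–21 mm → intermediate
Ampicillin (19 mm) ≥ 19 mm ⇒ S
Nafcillin: 24 mm is ≤ 26 mm → Resistant
Tigecycline: 21 mm is ≥ 14 mm → Susceptible
Clarithromycin (16 mm) ≥ 15 mm — Susceptible
Oxacillin: 12 mm is in 11–12 mm ⇒ Intermediate
Doxycycline (19 mm) ≥ 18 mm ⇒ susceptible
Intermediate: 4/9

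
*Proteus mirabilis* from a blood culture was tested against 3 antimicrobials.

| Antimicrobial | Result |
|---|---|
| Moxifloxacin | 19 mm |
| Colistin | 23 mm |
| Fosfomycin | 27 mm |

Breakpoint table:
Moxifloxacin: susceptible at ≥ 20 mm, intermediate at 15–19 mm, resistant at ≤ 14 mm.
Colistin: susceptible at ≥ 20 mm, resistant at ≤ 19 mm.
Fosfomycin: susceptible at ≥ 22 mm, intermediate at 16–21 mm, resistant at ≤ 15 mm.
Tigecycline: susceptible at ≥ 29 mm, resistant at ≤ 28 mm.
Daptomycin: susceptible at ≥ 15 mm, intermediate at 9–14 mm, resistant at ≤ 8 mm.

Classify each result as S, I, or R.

Moxifloxacin: 19 mm is in 15–19 mm — intermediate
Colistin: 23 mm is ≥ 20 mm ⇒ Susceptible
Fosfomycin 27 mm: ≥ 22 mm ⇒ Susceptible

I, S, S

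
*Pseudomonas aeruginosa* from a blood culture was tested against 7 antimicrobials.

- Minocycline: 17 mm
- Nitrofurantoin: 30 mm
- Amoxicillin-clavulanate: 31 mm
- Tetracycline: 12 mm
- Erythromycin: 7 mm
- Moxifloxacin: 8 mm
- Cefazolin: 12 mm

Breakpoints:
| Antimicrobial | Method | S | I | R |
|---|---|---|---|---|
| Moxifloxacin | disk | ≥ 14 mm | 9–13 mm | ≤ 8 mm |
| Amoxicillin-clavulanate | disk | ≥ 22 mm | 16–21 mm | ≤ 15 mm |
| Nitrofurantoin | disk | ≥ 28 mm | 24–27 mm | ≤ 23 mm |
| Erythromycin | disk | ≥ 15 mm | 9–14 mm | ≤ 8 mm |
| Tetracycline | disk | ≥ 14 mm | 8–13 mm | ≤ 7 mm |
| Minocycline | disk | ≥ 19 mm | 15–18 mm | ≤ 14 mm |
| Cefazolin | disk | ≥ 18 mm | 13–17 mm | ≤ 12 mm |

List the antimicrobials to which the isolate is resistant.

erythromycin, moxifloxacin, cefazolin

Minocycline: 17 mm is in 15–18 mm → Intermediate
Nitrofurantoin (30 mm) ≥ 28 mm — Susceptible
Amoxicillin-clavulanate 31 mm: ≥ 22 mm — susceptible
Tetracycline: 12 mm is in 8–13 mm — Intermediate
Erythromycin: 7 mm is ≤ 8 mm ⇒ resistant
Moxifloxacin: 8 mm is ≤ 8 mm — R
Cefazolin 12 mm: ≤ 12 mm → Resistant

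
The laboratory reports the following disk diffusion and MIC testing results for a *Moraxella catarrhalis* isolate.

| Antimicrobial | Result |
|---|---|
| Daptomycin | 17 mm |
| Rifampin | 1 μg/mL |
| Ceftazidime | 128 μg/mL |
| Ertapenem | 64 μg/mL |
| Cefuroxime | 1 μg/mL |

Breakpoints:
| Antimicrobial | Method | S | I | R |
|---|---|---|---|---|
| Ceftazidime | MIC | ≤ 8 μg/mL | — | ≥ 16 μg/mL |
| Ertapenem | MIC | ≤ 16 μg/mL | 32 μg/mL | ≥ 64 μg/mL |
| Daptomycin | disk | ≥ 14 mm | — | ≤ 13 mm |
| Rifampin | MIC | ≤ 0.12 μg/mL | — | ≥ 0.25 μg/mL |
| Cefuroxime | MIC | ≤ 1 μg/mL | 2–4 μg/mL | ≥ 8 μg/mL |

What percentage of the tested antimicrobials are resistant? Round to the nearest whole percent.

Daptomycin 17 mm: ≥ 14 mm → susceptible
Rifampin (1 μg/mL) ≥ 0.25 μg/mL ⇒ Resistant
Ceftazidime 128 μg/mL: ≥ 16 μg/mL → R
Ertapenem: 64 μg/mL is ≥ 64 μg/mL ⇒ Resistant
Cefuroxime (1 μg/mL) ≤ 1 μg/mL → susceptible
Resistant: 3/5

60%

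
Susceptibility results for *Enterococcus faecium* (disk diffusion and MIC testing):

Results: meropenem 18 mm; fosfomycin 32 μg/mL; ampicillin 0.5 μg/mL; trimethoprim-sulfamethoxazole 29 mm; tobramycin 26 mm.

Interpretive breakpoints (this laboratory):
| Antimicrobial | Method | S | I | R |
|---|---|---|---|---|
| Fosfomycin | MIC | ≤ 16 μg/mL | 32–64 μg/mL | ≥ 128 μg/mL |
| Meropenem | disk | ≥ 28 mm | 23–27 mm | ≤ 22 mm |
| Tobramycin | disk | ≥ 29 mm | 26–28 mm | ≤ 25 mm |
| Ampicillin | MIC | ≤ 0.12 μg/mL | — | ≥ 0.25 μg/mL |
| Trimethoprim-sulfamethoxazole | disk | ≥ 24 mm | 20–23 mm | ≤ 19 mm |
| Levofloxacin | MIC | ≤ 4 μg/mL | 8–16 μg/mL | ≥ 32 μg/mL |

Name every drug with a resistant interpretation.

Meropenem: 18 mm is ≤ 22 mm — Resistant
Fosfomycin 32 μg/mL: in 32–64 μg/mL ⇒ Intermediate
Ampicillin (0.5 μg/mL) ≥ 0.25 μg/mL ⇒ resistant
Trimethoprim-sulfamethoxazole (29 mm) ≥ 24 mm ⇒ S
Tobramycin (26 mm) in 26–28 mm — I

meropenem, ampicillin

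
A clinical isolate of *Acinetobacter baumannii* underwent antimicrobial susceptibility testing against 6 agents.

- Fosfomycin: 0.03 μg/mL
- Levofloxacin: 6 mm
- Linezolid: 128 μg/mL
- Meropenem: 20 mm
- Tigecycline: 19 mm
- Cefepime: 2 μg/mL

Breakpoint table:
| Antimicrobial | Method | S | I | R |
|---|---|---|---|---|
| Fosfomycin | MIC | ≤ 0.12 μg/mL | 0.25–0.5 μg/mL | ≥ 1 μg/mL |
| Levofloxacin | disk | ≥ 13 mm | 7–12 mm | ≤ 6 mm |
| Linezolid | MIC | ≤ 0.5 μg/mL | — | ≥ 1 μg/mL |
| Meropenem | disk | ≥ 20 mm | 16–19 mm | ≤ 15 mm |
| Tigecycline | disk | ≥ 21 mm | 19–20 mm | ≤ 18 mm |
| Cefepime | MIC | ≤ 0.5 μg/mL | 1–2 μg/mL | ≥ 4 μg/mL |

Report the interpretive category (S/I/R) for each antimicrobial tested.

S, R, R, S, I, I

Fosfomycin (0.03 μg/mL) ≤ 0.12 μg/mL → Susceptible
Levofloxacin: 6 mm is ≤ 6 mm — R
Linezolid (128 μg/mL) ≥ 1 μg/mL — R
Meropenem (20 mm) ≥ 20 mm → Susceptible
Tigecycline (19 mm) in 19–20 mm ⇒ intermediate
Cefepime: 2 μg/mL is in 1–2 μg/mL — Intermediate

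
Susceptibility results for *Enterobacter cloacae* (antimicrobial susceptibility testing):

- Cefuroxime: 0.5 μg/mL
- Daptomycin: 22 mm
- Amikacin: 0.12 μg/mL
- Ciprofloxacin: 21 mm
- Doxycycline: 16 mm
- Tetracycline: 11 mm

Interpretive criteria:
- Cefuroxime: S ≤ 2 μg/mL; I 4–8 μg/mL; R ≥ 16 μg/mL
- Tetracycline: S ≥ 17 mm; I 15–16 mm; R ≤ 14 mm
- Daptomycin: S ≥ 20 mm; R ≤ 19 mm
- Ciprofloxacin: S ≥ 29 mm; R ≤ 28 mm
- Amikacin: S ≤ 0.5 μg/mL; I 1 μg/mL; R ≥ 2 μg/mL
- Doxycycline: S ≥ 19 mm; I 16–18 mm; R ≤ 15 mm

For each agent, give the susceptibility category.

Cefuroxime 0.5 μg/mL: ≤ 2 μg/mL ⇒ Susceptible
Daptomycin 22 mm: ≥ 20 mm ⇒ Susceptible
Amikacin: 0.12 μg/mL is ≤ 0.5 μg/mL → Susceptible
Ciprofloxacin (21 mm) ≤ 28 mm → resistant
Doxycycline 16 mm: in 16–18 mm — intermediate
Tetracycline: 11 mm is ≤ 14 mm ⇒ resistant

S, S, S, R, I, R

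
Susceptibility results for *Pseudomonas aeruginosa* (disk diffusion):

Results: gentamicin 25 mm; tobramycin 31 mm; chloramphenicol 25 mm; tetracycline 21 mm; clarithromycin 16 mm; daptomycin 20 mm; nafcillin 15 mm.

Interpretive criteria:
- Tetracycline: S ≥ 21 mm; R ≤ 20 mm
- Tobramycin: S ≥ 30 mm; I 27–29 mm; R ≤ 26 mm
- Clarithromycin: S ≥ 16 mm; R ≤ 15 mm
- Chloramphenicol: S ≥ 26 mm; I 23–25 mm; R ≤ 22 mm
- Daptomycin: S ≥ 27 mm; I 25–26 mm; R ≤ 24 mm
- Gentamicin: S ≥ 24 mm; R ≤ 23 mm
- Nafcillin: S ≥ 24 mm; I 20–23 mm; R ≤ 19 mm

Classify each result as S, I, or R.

Gentamicin 25 mm: ≥ 24 mm — Susceptible
Tobramycin (31 mm) ≥ 30 mm ⇒ S
Chloramphenicol (25 mm) in 23–25 mm ⇒ Intermediate
Tetracycline 21 mm: ≥ 21 mm ⇒ susceptible
Clarithromycin: 16 mm is ≥ 16 mm — Susceptible
Daptomycin: 20 mm is ≤ 24 mm → R
Nafcillin: 15 mm is ≤ 19 mm — R

S, S, I, S, S, R, R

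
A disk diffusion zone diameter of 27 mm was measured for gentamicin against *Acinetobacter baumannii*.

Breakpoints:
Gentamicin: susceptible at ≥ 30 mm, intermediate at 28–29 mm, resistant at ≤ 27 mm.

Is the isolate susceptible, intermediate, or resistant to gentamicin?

Resistant

Gentamicin (27 mm) ≤ 27 mm → resistant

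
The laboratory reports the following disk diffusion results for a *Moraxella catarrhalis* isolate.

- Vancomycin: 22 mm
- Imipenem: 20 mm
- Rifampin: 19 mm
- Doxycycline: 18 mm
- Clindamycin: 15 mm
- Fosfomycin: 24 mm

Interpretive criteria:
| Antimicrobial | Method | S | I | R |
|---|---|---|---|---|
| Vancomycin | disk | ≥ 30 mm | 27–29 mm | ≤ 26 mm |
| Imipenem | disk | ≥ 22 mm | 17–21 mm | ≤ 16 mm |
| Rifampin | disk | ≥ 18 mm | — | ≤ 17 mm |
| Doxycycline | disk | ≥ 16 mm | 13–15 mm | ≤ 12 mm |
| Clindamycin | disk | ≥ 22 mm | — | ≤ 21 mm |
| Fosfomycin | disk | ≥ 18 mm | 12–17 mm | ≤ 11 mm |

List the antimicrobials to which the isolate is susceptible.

rifampin, doxycycline, fosfomycin

Vancomycin (22 mm) ≤ 26 mm — resistant
Imipenem (20 mm) in 17–21 mm ⇒ Intermediate
Rifampin (19 mm) ≥ 18 mm — S
Doxycycline (18 mm) ≥ 16 mm — Susceptible
Clindamycin: 15 mm is ≤ 21 mm ⇒ resistant
Fosfomycin: 24 mm is ≥ 18 mm → susceptible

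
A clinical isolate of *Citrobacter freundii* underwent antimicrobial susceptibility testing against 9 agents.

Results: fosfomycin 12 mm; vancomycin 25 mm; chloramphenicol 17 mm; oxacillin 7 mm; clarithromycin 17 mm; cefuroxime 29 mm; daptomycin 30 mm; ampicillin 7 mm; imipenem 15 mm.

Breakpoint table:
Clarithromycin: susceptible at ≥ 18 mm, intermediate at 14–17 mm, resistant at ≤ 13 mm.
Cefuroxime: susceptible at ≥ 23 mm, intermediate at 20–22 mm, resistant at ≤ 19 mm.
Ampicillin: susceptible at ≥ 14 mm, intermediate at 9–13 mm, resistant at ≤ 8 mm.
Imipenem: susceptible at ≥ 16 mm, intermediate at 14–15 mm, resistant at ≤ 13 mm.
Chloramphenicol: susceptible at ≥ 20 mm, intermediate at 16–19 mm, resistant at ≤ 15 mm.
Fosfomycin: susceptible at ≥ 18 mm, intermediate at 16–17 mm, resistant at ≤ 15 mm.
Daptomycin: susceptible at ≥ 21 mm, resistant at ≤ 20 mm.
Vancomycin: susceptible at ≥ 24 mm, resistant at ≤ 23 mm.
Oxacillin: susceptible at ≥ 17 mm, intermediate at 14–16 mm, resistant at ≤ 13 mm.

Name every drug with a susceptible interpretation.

vancomycin, cefuroxime, daptomycin

Fosfomycin 12 mm: ≤ 15 mm — resistant
Vancomycin 25 mm: ≥ 24 mm — Susceptible
Chloramphenicol (17 mm) in 16–19 mm → Intermediate
Oxacillin: 7 mm is ≤ 13 mm → R
Clarithromycin: 17 mm is in 14–17 mm → I
Cefuroxime: 29 mm is ≥ 23 mm — S
Daptomycin 30 mm: ≥ 21 mm → Susceptible
Ampicillin 7 mm: ≤ 8 mm ⇒ R
Imipenem 15 mm: in 14–15 mm — intermediate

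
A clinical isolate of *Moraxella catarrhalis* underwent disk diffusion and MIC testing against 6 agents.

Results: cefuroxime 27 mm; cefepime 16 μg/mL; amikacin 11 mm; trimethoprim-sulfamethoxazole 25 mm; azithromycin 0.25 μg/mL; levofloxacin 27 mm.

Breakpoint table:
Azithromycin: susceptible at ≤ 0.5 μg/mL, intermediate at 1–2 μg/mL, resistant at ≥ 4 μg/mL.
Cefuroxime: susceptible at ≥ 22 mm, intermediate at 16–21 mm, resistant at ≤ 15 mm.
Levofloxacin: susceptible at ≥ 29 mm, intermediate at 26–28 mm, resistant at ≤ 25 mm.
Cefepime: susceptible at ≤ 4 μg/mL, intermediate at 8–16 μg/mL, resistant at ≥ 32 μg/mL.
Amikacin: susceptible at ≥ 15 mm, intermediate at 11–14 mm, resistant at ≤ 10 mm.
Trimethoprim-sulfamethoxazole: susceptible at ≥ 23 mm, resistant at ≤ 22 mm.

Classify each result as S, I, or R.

S, I, I, S, S, I

Cefuroxime (27 mm) ≥ 22 mm — Susceptible
Cefepime (16 μg/mL) in 8–16 μg/mL → intermediate
Amikacin 11 mm: in 11–14 mm ⇒ Intermediate
Trimethoprim-sulfamethoxazole: 25 mm is ≥ 23 mm → S
Azithromycin: 0.25 μg/mL is ≤ 0.5 μg/mL ⇒ S
Levofloxacin 27 mm: in 26–28 mm — Intermediate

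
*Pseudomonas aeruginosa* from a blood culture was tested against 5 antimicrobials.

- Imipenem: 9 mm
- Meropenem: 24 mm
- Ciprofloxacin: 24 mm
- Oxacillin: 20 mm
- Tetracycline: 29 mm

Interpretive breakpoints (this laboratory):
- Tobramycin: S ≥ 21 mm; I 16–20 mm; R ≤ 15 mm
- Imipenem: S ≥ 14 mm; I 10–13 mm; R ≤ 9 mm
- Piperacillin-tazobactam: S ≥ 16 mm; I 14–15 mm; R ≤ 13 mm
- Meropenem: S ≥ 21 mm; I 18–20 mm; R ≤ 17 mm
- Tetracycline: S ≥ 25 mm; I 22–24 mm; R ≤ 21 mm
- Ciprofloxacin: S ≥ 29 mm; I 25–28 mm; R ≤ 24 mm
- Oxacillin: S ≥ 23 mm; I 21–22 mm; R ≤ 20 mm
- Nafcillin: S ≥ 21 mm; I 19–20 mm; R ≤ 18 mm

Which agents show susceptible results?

Imipenem (9 mm) ≤ 9 mm → Resistant
Meropenem (24 mm) ≥ 21 mm ⇒ S
Ciprofloxacin (24 mm) ≤ 24 mm ⇒ Resistant
Oxacillin (20 mm) ≤ 20 mm — resistant
Tetracycline: 29 mm is ≥ 25 mm ⇒ Susceptible

meropenem, tetracycline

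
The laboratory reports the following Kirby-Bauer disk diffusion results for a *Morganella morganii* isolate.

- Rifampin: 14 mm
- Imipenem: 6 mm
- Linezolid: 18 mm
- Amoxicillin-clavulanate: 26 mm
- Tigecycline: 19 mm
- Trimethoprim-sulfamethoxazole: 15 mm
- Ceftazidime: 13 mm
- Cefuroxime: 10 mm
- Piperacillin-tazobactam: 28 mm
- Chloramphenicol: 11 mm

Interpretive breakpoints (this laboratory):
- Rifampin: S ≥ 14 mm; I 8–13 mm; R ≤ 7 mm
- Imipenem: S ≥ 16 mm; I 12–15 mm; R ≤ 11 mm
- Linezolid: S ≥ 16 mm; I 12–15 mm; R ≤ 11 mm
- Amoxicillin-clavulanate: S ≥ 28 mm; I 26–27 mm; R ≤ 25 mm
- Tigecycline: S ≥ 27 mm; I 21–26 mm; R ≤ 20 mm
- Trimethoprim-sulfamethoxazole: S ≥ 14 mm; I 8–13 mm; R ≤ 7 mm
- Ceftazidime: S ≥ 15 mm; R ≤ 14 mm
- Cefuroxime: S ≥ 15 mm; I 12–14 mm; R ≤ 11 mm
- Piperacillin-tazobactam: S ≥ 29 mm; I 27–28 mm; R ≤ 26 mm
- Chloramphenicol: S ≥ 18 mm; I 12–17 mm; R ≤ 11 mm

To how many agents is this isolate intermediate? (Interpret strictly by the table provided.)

2

Rifampin: 14 mm is ≥ 14 mm ⇒ susceptible
Imipenem (6 mm) ≤ 11 mm ⇒ R
Linezolid (18 mm) ≥ 16 mm ⇒ Susceptible
Amoxicillin-clavulanate: 26 mm is in 26–27 mm → intermediate
Tigecycline (19 mm) ≤ 20 mm → resistant
Trimethoprim-sulfamethoxazole: 15 mm is ≥ 14 mm ⇒ susceptible
Ceftazidime (13 mm) ≤ 14 mm ⇒ Resistant
Cefuroxime (10 mm) ≤ 11 mm ⇒ resistant
Piperacillin-tazobactam: 28 mm is in 27–28 mm → intermediate
Chloramphenicol: 11 mm is ≤ 11 mm → R
Intermediate: 2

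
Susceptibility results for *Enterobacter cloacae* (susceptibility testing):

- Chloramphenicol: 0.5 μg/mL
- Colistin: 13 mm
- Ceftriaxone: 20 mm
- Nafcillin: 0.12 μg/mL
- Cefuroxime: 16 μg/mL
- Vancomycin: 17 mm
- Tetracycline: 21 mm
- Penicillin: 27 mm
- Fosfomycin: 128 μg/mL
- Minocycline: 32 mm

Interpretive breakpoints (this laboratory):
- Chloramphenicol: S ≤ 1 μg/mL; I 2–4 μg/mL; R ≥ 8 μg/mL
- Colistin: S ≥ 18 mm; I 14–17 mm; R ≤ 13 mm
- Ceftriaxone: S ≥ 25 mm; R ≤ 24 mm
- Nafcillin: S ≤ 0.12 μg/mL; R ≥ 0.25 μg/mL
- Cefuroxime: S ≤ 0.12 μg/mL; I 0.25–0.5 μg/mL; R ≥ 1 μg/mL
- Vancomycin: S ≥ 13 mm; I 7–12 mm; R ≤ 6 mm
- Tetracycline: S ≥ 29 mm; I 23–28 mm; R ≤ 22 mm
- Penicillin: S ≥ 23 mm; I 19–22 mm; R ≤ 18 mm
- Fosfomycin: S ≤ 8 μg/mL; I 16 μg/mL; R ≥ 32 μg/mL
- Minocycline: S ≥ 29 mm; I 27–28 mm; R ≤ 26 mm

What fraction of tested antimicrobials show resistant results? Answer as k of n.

Chloramphenicol: 0.5 μg/mL is ≤ 1 μg/mL — Susceptible
Colistin (13 mm) ≤ 13 mm → R
Ceftriaxone (20 mm) ≤ 24 mm ⇒ Resistant
Nafcillin 0.12 μg/mL: ≤ 0.12 μg/mL → S
Cefuroxime: 16 μg/mL is ≥ 1 μg/mL → R
Vancomycin: 17 mm is ≥ 13 mm ⇒ Susceptible
Tetracycline 21 mm: ≤ 22 mm ⇒ R
Penicillin (27 mm) ≥ 23 mm — Susceptible
Fosfomycin 128 μg/mL: ≥ 32 μg/mL — Resistant
Minocycline: 32 mm is ≥ 29 mm — Susceptible
Resistant: 5/10

5 of 10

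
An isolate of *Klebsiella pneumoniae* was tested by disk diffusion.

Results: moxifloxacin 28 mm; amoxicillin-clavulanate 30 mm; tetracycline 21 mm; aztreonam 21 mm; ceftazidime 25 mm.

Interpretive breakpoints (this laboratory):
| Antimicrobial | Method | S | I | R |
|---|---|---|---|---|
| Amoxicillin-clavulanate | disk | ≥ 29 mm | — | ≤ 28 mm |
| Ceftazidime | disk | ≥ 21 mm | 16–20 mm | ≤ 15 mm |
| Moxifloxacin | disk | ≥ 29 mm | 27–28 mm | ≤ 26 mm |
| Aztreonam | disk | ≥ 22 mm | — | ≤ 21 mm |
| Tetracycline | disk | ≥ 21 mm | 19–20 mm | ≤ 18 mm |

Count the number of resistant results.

Moxifloxacin (28 mm) in 27–28 mm — Intermediate
Amoxicillin-clavulanate (30 mm) ≥ 29 mm → S
Tetracycline: 21 mm is ≥ 21 mm — Susceptible
Aztreonam (21 mm) ≤ 21 mm — Resistant
Ceftazidime (25 mm) ≥ 21 mm — S
Resistant: 1

1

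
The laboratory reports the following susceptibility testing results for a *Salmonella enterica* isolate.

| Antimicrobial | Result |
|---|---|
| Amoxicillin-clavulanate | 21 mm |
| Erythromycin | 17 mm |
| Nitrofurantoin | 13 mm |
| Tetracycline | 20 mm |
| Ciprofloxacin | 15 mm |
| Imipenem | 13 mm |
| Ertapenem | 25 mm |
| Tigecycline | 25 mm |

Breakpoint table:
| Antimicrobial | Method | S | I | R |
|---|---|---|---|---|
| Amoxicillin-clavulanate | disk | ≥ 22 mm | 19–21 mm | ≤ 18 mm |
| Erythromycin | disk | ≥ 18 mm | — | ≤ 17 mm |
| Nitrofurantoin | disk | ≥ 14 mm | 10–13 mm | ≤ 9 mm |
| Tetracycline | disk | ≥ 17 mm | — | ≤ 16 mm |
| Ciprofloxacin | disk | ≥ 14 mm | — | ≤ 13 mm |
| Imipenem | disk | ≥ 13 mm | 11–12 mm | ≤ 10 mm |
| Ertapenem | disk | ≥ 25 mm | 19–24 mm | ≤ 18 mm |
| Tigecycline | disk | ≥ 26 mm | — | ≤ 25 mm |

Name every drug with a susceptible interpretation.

tetracycline, ciprofloxacin, imipenem, ertapenem

Amoxicillin-clavulanate (21 mm) in 19–21 mm ⇒ I
Erythromycin 17 mm: ≤ 17 mm → Resistant
Nitrofurantoin (13 mm) in 10–13 mm — Intermediate
Tetracycline 20 mm: ≥ 17 mm → susceptible
Ciprofloxacin 15 mm: ≥ 14 mm → S
Imipenem: 13 mm is ≥ 13 mm — susceptible
Ertapenem (25 mm) ≥ 25 mm — susceptible
Tigecycline (25 mm) ≤ 25 mm — resistant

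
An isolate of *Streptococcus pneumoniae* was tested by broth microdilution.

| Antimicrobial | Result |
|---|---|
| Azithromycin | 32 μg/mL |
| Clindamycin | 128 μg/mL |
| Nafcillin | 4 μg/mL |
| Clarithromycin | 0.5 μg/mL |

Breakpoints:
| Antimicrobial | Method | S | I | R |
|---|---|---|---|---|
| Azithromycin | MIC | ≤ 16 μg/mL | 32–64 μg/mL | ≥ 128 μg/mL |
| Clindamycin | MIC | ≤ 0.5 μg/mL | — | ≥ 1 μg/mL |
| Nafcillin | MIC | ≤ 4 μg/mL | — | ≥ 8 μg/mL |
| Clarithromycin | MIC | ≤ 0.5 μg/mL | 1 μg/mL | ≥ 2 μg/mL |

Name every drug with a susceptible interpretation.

nafcillin, clarithromycin

Azithromycin (32 μg/mL) in 32–64 μg/mL → I
Clindamycin: 128 μg/mL is ≥ 1 μg/mL — resistant
Nafcillin: 4 μg/mL is ≤ 4 μg/mL → susceptible
Clarithromycin (0.5 μg/mL) ≤ 0.5 μg/mL ⇒ susceptible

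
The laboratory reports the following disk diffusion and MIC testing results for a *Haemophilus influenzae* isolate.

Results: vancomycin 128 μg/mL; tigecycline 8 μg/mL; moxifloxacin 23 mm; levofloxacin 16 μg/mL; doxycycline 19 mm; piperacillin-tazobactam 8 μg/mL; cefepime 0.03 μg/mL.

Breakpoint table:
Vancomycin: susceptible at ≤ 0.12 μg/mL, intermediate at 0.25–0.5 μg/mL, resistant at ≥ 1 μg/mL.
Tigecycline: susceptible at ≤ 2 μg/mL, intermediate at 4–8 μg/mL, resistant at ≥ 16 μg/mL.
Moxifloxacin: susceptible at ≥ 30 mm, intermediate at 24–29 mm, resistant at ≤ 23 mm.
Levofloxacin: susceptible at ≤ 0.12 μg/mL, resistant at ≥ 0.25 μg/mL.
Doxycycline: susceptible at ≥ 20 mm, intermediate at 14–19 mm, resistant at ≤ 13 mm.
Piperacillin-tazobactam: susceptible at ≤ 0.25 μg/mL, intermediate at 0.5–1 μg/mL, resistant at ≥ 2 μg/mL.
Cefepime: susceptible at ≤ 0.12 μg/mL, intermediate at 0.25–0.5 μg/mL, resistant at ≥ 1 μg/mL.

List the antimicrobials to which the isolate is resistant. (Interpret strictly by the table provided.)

Vancomycin: 128 μg/mL is ≥ 1 μg/mL ⇒ R
Tigecycline (8 μg/mL) in 4–8 μg/mL ⇒ I
Moxifloxacin: 23 mm is ≤ 23 mm → resistant
Levofloxacin (16 μg/mL) ≥ 0.25 μg/mL → R
Doxycycline 19 mm: in 14–19 mm — intermediate
Piperacillin-tazobactam (8 μg/mL) ≥ 2 μg/mL ⇒ resistant
Cefepime: 0.03 μg/mL is ≤ 0.12 μg/mL → Susceptible

vancomycin, moxifloxacin, levofloxacin, piperacillin-tazobactam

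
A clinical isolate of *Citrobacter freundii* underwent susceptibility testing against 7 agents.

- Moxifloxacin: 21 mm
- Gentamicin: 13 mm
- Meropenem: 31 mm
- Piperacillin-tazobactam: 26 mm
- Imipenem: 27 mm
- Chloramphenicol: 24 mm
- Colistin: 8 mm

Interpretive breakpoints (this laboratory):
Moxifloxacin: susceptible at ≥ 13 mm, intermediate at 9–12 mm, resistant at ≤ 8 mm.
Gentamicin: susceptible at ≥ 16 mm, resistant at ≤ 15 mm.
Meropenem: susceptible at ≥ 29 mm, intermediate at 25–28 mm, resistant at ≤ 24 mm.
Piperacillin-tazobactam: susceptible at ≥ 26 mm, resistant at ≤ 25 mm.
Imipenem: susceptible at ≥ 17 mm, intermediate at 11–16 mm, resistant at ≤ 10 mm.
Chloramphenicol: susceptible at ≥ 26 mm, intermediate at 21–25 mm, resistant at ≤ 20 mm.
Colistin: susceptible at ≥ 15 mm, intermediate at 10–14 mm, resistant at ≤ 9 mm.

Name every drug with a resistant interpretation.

Moxifloxacin: 21 mm is ≥ 13 mm ⇒ S
Gentamicin (13 mm) ≤ 15 mm → resistant
Meropenem: 31 mm is ≥ 29 mm → S
Piperacillin-tazobactam (26 mm) ≥ 26 mm → susceptible
Imipenem 27 mm: ≥ 17 mm ⇒ susceptible
Chloramphenicol (24 mm) in 21–25 mm → I
Colistin (8 mm) ≤ 9 mm — R

gentamicin, colistin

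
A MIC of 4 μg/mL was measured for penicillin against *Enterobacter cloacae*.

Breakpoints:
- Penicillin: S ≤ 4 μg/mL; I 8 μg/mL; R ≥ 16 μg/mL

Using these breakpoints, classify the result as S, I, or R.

Penicillin (4 μg/mL) ≤ 4 μg/mL → Susceptible

Susceptible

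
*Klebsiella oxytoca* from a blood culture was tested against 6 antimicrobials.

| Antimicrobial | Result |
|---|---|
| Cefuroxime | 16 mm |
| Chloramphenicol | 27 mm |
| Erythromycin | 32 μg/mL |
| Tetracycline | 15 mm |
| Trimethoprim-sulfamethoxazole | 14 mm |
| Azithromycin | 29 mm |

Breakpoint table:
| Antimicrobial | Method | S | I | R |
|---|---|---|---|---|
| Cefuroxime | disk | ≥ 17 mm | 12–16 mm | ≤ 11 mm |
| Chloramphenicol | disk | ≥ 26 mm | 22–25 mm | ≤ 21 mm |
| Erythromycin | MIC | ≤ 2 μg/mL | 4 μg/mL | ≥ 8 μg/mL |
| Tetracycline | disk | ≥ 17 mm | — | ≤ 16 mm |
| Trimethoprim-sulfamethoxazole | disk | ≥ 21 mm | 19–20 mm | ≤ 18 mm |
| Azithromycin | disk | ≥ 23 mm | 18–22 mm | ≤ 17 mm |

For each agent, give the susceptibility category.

I, S, R, R, R, S

Cefuroxime (16 mm) in 12–16 mm ⇒ intermediate
Chloramphenicol: 27 mm is ≥ 26 mm ⇒ susceptible
Erythromycin: 32 μg/mL is ≥ 8 μg/mL → resistant
Tetracycline (15 mm) ≤ 16 mm — Resistant
Trimethoprim-sulfamethoxazole: 14 mm is ≤ 18 mm ⇒ Resistant
Azithromycin (29 mm) ≥ 23 mm → susceptible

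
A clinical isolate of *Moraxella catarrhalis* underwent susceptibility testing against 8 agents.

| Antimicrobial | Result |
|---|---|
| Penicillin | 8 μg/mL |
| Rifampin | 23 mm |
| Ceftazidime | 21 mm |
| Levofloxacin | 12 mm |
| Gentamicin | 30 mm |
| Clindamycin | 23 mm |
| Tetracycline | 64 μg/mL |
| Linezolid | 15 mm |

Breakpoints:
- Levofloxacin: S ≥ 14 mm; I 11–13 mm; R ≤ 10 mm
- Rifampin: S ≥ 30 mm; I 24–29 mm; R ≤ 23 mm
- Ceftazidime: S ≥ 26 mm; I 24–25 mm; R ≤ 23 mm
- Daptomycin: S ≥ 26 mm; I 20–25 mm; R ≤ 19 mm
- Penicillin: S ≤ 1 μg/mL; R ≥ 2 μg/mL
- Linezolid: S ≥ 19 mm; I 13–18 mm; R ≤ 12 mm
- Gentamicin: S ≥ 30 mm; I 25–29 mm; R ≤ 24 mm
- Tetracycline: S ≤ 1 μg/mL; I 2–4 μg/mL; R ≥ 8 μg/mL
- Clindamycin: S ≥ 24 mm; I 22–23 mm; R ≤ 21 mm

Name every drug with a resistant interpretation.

penicillin, rifampin, ceftazidime, tetracycline

Penicillin: 8 μg/mL is ≥ 2 μg/mL → R
Rifampin: 23 mm is ≤ 23 mm → R
Ceftazidime 21 mm: ≤ 23 mm ⇒ Resistant
Levofloxacin (12 mm) in 11–13 mm — Intermediate
Gentamicin 30 mm: ≥ 30 mm — S
Clindamycin: 23 mm is in 22–23 mm — Intermediate
Tetracycline 64 μg/mL: ≥ 8 μg/mL — resistant
Linezolid 15 mm: in 13–18 mm → Intermediate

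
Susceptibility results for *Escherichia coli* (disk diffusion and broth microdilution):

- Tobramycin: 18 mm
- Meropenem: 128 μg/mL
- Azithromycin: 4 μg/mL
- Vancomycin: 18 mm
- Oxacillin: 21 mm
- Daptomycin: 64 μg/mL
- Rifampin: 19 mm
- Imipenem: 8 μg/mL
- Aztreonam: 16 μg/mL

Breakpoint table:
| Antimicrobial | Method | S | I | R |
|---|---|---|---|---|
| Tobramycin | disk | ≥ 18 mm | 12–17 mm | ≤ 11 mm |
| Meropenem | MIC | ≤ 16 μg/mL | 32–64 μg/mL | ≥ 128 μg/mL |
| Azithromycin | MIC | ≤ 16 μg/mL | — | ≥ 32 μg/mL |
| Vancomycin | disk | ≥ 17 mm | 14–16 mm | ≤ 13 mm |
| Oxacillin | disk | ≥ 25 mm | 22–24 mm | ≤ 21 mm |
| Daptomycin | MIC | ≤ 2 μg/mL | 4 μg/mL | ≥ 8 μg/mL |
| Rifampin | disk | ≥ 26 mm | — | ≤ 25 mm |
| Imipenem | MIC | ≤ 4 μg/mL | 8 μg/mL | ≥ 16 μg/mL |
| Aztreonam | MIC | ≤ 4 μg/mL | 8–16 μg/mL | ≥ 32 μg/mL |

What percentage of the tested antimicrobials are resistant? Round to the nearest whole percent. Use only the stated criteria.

44%

Tobramycin 18 mm: ≥ 18 mm ⇒ S
Meropenem (128 μg/mL) ≥ 128 μg/mL ⇒ R
Azithromycin 4 μg/mL: ≤ 16 μg/mL → Susceptible
Vancomycin (18 mm) ≥ 17 mm ⇒ susceptible
Oxacillin: 21 mm is ≤ 21 mm ⇒ R
Daptomycin 64 μg/mL: ≥ 8 μg/mL — Resistant
Rifampin: 19 mm is ≤ 25 mm — Resistant
Imipenem: 8 μg/mL is = 8 μg/mL ⇒ intermediate
Aztreonam 16 μg/mL: in 8–16 μg/mL — I
Resistant: 4/9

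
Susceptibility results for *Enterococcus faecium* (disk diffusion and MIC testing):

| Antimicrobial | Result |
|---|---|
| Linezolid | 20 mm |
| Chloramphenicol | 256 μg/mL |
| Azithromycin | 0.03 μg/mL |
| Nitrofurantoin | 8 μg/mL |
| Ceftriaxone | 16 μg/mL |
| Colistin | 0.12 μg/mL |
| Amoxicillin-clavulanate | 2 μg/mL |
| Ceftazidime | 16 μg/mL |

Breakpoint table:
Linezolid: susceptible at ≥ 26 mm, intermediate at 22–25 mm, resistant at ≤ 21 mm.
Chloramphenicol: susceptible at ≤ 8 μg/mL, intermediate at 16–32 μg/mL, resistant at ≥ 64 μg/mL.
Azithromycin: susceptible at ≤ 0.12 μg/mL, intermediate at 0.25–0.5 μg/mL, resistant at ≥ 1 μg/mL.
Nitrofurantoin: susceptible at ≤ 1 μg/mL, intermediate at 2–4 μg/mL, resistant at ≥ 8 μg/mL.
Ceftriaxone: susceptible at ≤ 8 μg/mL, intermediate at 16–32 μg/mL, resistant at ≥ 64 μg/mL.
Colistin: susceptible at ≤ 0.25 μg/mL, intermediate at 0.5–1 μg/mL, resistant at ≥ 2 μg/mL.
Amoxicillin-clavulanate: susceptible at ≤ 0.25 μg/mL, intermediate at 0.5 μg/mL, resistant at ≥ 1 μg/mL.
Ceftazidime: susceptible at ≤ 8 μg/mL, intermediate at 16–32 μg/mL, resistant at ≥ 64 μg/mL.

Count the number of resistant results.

Linezolid: 20 mm is ≤ 21 mm — R
Chloramphenicol: 256 μg/mL is ≥ 64 μg/mL ⇒ Resistant
Azithromycin: 0.03 μg/mL is ≤ 0.12 μg/mL ⇒ S
Nitrofurantoin: 8 μg/mL is ≥ 8 μg/mL — Resistant
Ceftriaxone 16 μg/mL: in 16–32 μg/mL — Intermediate
Colistin: 0.12 μg/mL is ≤ 0.25 μg/mL → Susceptible
Amoxicillin-clavulanate: 2 μg/mL is ≥ 1 μg/mL → resistant
Ceftazidime 16 μg/mL: in 16–32 μg/mL → I
Resistant: 4

4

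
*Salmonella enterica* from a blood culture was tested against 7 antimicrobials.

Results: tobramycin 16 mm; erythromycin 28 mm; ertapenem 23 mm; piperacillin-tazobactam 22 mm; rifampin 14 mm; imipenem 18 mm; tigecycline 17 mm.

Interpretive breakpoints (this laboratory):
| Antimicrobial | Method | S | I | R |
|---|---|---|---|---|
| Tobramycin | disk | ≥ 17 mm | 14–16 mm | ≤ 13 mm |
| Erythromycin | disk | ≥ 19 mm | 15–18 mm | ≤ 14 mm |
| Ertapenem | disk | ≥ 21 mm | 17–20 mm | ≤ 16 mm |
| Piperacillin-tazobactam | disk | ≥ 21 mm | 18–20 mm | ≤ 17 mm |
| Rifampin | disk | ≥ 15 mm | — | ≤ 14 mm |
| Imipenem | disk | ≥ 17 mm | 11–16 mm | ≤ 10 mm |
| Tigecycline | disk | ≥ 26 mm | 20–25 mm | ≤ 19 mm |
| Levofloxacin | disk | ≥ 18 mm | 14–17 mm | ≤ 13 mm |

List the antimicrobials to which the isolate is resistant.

Tobramycin 16 mm: in 14–16 mm → intermediate
Erythromycin (28 mm) ≥ 19 mm — susceptible
Ertapenem (23 mm) ≥ 21 mm → Susceptible
Piperacillin-tazobactam 22 mm: ≥ 21 mm — susceptible
Rifampin (14 mm) ≤ 14 mm — R
Imipenem 18 mm: ≥ 17 mm ⇒ susceptible
Tigecycline: 17 mm is ≤ 19 mm ⇒ R

rifampin, tigecycline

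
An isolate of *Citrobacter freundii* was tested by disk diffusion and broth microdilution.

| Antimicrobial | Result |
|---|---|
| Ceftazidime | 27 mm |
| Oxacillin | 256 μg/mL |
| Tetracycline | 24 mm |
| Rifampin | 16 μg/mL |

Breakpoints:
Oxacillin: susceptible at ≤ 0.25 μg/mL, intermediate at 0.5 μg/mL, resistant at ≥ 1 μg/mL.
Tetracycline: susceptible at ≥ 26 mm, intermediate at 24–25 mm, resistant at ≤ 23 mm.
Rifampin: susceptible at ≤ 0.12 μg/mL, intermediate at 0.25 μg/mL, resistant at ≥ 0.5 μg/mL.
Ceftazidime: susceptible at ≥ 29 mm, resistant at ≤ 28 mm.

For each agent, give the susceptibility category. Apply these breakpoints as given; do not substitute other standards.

R, R, I, R

Ceftazidime 27 mm: ≤ 28 mm ⇒ resistant
Oxacillin (256 μg/mL) ≥ 1 μg/mL → resistant
Tetracycline 24 mm: in 24–25 mm — intermediate
Rifampin: 16 μg/mL is ≥ 0.5 μg/mL ⇒ resistant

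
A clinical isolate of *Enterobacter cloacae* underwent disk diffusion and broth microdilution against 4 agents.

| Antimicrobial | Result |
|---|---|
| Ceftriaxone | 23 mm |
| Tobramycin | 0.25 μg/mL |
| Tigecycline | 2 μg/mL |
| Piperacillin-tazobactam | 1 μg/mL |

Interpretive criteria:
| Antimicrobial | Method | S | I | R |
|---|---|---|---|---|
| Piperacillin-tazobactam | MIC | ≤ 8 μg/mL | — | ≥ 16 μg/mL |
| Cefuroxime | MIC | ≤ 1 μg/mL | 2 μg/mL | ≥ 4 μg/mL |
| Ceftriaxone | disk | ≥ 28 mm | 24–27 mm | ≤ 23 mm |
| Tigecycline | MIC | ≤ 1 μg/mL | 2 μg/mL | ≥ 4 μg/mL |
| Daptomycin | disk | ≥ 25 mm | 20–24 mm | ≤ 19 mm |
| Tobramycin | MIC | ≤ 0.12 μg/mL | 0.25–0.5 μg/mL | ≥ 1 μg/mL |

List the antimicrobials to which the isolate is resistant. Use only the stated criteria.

Ceftriaxone 23 mm: ≤ 23 mm ⇒ R
Tobramycin (0.25 μg/mL) in 0.25–0.5 μg/mL → intermediate
Tigecycline (2 μg/mL) = 2 μg/mL — Intermediate
Piperacillin-tazobactam (1 μg/mL) ≤ 8 μg/mL — susceptible

ceftriaxone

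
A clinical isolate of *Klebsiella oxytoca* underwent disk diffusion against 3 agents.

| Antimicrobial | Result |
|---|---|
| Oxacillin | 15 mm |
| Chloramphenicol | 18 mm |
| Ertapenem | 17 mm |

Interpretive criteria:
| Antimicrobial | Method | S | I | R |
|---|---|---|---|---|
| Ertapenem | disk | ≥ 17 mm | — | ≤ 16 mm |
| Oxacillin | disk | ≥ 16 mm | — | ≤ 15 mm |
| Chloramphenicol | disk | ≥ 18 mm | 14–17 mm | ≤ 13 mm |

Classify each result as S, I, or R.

R, S, S

Oxacillin 15 mm: ≤ 15 mm ⇒ Resistant
Chloramphenicol (18 mm) ≥ 18 mm ⇒ S
Ertapenem (17 mm) ≥ 17 mm → susceptible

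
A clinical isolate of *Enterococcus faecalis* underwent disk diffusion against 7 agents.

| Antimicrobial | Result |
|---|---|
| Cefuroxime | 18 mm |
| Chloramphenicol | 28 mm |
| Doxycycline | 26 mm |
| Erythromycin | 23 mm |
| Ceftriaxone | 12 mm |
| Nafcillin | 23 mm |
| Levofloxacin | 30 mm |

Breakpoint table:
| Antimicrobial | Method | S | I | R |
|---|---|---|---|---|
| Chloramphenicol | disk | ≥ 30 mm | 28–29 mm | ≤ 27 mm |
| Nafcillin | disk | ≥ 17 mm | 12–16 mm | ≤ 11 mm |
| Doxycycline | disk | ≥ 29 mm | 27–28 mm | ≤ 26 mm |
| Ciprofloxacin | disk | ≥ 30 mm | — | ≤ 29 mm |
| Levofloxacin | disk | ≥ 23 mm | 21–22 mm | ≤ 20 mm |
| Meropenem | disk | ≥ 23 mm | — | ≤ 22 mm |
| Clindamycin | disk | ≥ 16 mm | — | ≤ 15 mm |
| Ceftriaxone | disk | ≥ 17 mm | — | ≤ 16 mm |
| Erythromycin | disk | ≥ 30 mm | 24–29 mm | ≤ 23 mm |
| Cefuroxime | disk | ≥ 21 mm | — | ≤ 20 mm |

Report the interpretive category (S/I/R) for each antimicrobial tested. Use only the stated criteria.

Cefuroxime: 18 mm is ≤ 20 mm ⇒ Resistant
Chloramphenicol: 28 mm is in 28–29 mm → I
Doxycycline: 26 mm is ≤ 26 mm ⇒ resistant
Erythromycin (23 mm) ≤ 23 mm — R
Ceftriaxone: 12 mm is ≤ 16 mm → resistant
Nafcillin 23 mm: ≥ 17 mm — Susceptible
Levofloxacin 30 mm: ≥ 23 mm → S

R, I, R, R, R, S, S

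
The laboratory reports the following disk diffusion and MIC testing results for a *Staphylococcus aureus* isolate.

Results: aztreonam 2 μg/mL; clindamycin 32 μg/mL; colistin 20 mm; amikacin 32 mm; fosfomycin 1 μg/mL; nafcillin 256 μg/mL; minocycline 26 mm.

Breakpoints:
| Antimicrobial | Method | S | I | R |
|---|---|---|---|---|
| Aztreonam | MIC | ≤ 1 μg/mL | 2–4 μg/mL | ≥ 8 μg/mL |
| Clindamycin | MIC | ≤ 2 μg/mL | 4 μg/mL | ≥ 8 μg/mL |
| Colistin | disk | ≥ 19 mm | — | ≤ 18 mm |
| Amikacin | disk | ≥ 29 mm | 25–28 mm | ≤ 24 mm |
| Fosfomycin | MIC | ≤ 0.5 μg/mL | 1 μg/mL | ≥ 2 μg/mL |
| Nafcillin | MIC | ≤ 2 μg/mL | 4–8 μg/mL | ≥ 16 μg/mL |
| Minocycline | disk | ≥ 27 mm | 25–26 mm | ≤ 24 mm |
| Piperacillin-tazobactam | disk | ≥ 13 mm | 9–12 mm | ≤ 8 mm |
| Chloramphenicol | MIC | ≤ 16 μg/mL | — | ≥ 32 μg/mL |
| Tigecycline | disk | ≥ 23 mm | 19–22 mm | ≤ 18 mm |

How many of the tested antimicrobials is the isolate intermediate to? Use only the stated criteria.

Aztreonam (2 μg/mL) in 2–4 μg/mL ⇒ Intermediate
Clindamycin 32 μg/mL: ≥ 8 μg/mL ⇒ R
Colistin (20 mm) ≥ 19 mm ⇒ Susceptible
Amikacin 32 mm: ≥ 29 mm → susceptible
Fosfomycin: 1 μg/mL is = 1 μg/mL → I
Nafcillin (256 μg/mL) ≥ 16 μg/mL — R
Minocycline (26 mm) in 25–26 mm ⇒ Intermediate
Intermediate: 3

3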